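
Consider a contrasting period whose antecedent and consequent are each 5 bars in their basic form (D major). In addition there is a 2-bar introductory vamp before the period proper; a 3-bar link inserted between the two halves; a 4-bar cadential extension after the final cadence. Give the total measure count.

Basic contrasting period: 5 + 5 = 10 bars.
10 (basic form) + 2 (introduction) + 3 (link) + 4 (cadential extension) = 19.

19 measures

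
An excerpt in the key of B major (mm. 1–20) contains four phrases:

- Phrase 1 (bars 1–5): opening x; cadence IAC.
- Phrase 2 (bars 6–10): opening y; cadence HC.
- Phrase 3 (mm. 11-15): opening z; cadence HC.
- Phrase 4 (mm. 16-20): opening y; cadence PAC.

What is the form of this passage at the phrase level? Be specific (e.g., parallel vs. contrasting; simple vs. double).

contrasting double period

Four phrases in two halves: the first half (mm. 1-10) ends with a half cadence, the second (mm. 11-20) with a perfect authentic cadence — a large antecedent–consequent pair, i.e. a double period.
Phrase 3 begins with different material from phrase 1, making it contrasting.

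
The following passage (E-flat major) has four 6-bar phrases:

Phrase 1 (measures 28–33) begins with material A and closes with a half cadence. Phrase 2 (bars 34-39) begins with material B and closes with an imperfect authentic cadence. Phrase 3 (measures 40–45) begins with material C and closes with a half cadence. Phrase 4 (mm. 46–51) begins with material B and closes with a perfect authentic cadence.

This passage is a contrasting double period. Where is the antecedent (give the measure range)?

measures 28–39

In a double period the four phrases pair into a large antecedent (phrases 1–2, ending imperfect authentic cadence) and a large consequent (phrases 3–4, ending perfect authentic cadence). The antecedent spans measures 28-39.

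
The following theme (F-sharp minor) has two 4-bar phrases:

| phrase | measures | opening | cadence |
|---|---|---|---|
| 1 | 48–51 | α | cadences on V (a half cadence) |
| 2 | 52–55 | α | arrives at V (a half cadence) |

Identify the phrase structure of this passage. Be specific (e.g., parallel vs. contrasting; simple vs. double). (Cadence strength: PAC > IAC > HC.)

repeated phrase

Both phrases have the same opening (α) and the same cadence (half cadence): the second is a restatement, not a consequent, so this is a repeated phrase rather than a period.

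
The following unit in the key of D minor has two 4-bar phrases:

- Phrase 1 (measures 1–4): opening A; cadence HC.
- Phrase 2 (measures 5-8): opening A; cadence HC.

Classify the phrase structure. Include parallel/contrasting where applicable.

repeated phrase

Both phrases have the same opening (A) and the same cadence (half cadence): the second is a restatement, not a consequent, so this is a repeated phrase rather than a period.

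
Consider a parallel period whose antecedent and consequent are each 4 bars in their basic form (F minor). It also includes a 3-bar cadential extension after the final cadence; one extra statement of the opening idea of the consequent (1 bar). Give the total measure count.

Basic parallel period: 4 + 4 = 8 bars.
8 (basic form) + 3 (cadential extension) + 1 (extra statement) = 12.

12 measures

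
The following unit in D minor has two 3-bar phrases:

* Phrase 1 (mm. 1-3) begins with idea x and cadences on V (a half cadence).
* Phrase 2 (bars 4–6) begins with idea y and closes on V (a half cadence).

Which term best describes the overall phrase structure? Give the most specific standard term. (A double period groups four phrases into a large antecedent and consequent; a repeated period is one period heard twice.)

The second phrase closes with a half cadence, which is not stronger than the first phrase's half cadence; without a weak→strong cadential pair there is no antecedent–consequent relationship, so this is a phrase group rather than a period.

phrase group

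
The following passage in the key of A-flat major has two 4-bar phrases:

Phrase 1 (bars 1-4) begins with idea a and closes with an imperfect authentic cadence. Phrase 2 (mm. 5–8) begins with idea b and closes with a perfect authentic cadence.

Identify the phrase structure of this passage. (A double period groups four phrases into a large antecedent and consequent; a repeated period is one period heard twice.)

contrasting period

Phrase 1 ends with an imperfect authentic cadence (weaker) and phrase 2 with a perfect authentic cadence (stronger): antecedent + consequent = a period.
The two phrases open with different material (a / b), so the period is contrasting.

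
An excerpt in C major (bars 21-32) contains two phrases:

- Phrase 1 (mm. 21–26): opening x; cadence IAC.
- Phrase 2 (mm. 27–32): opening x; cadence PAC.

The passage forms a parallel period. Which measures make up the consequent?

measures 27–32

The phrase ending with the weaker cadence (imperfect authentic cadence) is the antecedent; the one ending more conclusively (perfect authentic cadence) is the consequent. The consequent is measures 27–32.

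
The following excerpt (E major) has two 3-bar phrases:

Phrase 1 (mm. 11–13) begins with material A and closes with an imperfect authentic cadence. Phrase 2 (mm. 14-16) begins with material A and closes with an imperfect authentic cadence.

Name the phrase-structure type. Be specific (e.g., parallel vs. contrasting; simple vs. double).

repeated phrase

Both phrases have the same opening (A) and the same cadence (imperfect authentic cadence): the second is a restatement, not a consequent, so this is a repeated phrase rather than a period.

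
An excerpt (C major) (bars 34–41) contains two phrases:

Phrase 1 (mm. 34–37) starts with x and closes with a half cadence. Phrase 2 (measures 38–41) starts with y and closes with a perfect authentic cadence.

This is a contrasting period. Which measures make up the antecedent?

measures 34–37

The phrase ending with the weaker cadence (half cadence) is the antecedent; the one ending more conclusively (perfect authentic cadence) is the consequent. The antecedent is measures 34–37.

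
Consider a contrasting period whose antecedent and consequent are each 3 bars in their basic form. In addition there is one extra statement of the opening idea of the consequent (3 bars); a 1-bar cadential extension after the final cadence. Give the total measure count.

Basic contrasting period: 3 + 3 = 6 bars.
6 (basic form) + 3 (extra statement) + 1 (cadential extension) = 10.

10 measures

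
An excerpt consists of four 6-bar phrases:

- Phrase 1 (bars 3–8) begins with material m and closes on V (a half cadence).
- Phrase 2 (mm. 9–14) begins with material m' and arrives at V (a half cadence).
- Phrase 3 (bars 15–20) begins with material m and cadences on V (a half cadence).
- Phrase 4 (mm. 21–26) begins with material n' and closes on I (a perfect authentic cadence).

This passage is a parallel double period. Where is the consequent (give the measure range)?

measures 15–26

In a double period the four phrases pair into a large antecedent (phrases 1–2, ending half cadence) and a large consequent (phrases 3–4, ending perfect authentic cadence). The consequent spans mm. 15–26.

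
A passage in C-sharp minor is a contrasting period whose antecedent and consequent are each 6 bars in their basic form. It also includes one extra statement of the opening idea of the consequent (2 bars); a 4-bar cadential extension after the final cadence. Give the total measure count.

Basic contrasting period: 6 + 6 = 12 bars.
12 (basic form) + 2 (extra statement) + 4 (cadential extension) = 18.

18 measures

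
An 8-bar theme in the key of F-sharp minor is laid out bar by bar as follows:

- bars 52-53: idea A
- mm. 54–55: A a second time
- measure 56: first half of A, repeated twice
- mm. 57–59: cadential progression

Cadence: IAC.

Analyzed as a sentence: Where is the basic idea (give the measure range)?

The presentation of a sentence is the basic idea (measures 52-53) plus its repetition (measures 54-55); the basic idea is therefore bars 52–53.

measures 52–53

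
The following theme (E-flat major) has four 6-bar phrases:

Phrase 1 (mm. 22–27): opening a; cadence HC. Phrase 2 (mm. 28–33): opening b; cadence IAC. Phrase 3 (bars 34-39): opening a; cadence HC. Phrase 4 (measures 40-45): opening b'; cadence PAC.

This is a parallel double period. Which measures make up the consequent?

measures 34–45

In a double period the first pair of phrases (ending imperfect authentic cadence) is the large antecedent and the second pair (ending perfect authentic cadence) is the large consequent; the consequent is measures 34–45.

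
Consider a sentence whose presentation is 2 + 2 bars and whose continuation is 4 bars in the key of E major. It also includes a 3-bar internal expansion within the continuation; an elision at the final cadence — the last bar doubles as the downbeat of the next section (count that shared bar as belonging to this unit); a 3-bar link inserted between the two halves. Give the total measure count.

Basic sentence: 2 + 2 + 4 = 8 bars.
8 (basic form) + 3 (internal expansion) + 3 (link) = 14.
The elision shares a bar with the next section but does not change this unit's count.

14 measures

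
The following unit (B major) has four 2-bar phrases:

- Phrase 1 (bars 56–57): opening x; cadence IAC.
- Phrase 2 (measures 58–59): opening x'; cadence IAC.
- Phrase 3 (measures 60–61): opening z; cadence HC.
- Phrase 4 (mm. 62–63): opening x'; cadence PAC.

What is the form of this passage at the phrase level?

Four phrases in two halves: the first half (mm. 56–59) ends with an imperfect authentic cadence, the second (mm. 60-63) with a perfect authentic cadence — a large antecedent–consequent pair, i.e. a double period.
Phrase 3 begins with different material from phrase 1, making it contrasting.

contrasting double period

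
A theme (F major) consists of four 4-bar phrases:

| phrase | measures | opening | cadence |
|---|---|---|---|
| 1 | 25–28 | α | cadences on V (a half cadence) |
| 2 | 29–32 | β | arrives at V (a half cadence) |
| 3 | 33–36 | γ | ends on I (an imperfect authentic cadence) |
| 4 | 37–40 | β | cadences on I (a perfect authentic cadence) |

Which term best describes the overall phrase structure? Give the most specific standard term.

Four phrases in two halves: the first half (mm. 25-32) ends with a half cadence, the second (bars 33–40) with a perfect authentic cadence — a large antecedent–consequent pair, i.e. a double period.
Phrase 3 begins with different material from phrase 1, making it contrasting.

contrasting double period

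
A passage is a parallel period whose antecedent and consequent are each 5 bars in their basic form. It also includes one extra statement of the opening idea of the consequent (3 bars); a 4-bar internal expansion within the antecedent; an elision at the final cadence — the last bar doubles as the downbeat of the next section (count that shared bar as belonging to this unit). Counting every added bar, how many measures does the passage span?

Basic parallel period: 5 + 5 = 10 bars.
10 (basic form) + 3 (extra statement) + 4 (internal expansion) = 17.
The elision shares a bar with the next section but does not change this unit's count.

17 measures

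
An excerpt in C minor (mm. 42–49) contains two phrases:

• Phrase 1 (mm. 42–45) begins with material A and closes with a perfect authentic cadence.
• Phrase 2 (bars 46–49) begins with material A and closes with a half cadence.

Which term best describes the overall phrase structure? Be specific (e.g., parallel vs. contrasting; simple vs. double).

phrase group

The second phrase closes with a half cadence, which is not stronger than the first phrase's perfect authentic cadence; without a weak→strong cadential pair there is no antecedent–consequent relationship, so this is a phrase group rather than a period.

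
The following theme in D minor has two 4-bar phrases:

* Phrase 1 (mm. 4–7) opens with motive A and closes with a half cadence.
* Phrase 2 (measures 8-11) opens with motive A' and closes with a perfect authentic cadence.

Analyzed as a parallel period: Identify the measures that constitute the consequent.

The antecedent is the phrase ending with the weaker cadence (half cadence, phrase 1) and the consequent the one ending more conclusively (perfect authentic cadence, phrase 2); the consequent is mm. 8–11.

measures 8–11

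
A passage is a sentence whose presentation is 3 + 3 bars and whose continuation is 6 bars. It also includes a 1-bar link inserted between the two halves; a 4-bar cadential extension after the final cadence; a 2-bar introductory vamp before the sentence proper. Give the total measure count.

19 measures

Basic sentence: 3 + 3 + 6 = 12 bars.
12 (basic form) + 1 (link) + 4 (cadential extension) + 2 (introduction) = 19.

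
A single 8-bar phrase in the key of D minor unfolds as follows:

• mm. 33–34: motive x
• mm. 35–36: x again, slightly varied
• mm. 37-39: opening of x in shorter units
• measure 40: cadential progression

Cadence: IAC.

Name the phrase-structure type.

Basic idea (mm. 33–34) + its repetition (mm. 35–36) form the presentation; fragmentation and cadence (measures 37–40) form the continuation — the 8-bar whole is a sentence.

sentence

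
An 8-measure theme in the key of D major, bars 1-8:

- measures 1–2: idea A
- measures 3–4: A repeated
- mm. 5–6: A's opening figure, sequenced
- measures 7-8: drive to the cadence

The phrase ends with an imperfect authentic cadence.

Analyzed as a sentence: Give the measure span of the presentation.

measures 1–4

The presentation of a sentence is the basic idea (measures 1-2) plus its repetition (bars 3-4); the presentation is therefore measures 1–4.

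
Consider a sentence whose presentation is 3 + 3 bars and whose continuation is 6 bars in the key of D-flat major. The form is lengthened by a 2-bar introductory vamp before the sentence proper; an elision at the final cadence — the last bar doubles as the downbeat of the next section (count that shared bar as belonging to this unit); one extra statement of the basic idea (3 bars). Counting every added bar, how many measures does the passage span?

17 measures

Basic sentence: 3 + 3 + 6 = 12 bars.
12 (basic form) + 2 (introduction) + 3 (extra statement) = 17.
The elision shares a bar with the next section but does not change this unit's count.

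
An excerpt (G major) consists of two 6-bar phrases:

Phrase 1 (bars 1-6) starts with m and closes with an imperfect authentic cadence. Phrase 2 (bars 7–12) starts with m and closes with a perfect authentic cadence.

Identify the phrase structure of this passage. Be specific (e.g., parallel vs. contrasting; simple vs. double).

parallel period

Phrase 1 ends with an imperfect authentic cadence (weaker) and phrase 2 with a perfect authentic cadence (stronger): antecedent + consequent = a period.
The two phrases open with the same material (m / m), so the period is parallel.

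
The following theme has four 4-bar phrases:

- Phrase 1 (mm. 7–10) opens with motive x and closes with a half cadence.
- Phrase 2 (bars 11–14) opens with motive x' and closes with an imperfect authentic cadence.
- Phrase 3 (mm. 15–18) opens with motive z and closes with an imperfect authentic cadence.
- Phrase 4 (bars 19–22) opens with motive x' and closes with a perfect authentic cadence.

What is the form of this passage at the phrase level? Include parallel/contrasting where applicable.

contrasting double period

Four phrases in two halves: the first half (mm. 7-14) ends with an imperfect authentic cadence, the second (measures 15-22) with a perfect authentic cadence — a large antecedent–consequent pair, i.e. a double period.
Phrase 3 begins with different material from phrase 1, making it contrasting.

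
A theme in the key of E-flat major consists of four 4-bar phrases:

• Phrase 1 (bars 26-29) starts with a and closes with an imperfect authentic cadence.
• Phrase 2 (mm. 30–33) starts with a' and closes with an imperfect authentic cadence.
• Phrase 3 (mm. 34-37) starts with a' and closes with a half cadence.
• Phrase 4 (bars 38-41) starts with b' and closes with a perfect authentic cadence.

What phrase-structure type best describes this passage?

parallel double period

Four phrases in two halves: the first half (mm. 26–33) ends with an imperfect authentic cadence, the second (mm. 34–41) with a perfect authentic cadence — a large antecedent–consequent pair, i.e. a double period.
Phrase 3 begins with the same material as phrase 1, making it parallel.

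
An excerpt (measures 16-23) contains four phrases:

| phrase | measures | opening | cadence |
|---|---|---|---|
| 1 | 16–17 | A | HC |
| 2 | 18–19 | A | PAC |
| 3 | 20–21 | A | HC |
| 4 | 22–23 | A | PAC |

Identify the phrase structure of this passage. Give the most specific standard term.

repeated period

The cadence pattern HC–PAC–HC–PAC is weak–strong twice, and phrases 3–4 restate phrases 1–2: a period heard twice, not a double period (which would end weakly at phrase 2).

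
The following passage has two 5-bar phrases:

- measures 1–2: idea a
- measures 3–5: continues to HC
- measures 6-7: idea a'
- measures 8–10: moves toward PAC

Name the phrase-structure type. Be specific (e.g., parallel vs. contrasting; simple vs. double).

Phrase 1 ends with a half cadence (weaker) and phrase 2 with a perfect authentic cadence (stronger): antecedent + consequent = a period.
The two phrases open with the same material (a / a'), so the period is parallel.

parallel period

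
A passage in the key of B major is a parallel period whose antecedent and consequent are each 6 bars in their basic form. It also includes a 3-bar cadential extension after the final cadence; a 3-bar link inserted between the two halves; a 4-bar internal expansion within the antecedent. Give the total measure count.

Basic parallel period: 6 + 6 = 12 bars.
12 (basic form) + 3 (cadential extension) + 3 (link) + 4 (internal expansion) = 22.

22 measures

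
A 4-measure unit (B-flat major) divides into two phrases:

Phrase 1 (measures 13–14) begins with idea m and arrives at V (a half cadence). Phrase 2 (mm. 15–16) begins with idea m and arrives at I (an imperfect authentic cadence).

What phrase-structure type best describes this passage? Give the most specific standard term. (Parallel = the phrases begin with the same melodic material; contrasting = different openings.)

parallel period

Phrase 1 ends with a half cadence (weaker) and phrase 2 with an imperfect authentic cadence (stronger): antecedent + consequent = a period.
The two phrases open with the same material (m / m), so the period is parallel.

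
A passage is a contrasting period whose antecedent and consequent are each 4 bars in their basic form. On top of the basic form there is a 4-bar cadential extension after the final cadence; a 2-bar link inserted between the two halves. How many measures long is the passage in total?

14 measures

Basic contrasting period: 4 + 4 = 8 bars.
8 (basic form) + 4 (cadential extension) + 2 (link) = 14.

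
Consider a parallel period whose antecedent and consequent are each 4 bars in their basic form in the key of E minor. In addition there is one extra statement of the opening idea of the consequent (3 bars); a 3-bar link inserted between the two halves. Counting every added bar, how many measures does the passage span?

14 measures

Basic parallel period: 4 + 4 = 8 bars.
8 (basic form) + 3 (extra statement) + 3 (link) = 14.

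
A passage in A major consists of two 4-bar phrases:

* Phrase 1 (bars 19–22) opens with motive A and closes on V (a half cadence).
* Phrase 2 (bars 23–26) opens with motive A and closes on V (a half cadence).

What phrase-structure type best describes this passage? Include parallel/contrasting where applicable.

Both phrases have the same opening (A) and the same cadence (half cadence): the second is a restatement, not a consequent, so this is a repeated phrase rather than a period.

repeated phrase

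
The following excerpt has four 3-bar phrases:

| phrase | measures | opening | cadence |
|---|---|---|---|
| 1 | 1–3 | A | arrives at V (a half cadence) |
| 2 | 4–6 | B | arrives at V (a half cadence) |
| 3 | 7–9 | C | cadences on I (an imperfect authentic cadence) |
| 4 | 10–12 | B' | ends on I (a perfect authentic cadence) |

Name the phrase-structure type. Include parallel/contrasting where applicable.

Four phrases in two halves: the first half (mm. 1–6) ends with a half cadence, the second (mm. 7–12) with a perfect authentic cadence — a large antecedent–consequent pair, i.e. a double period.
Phrase 3 begins with different material from phrase 1, making it contrasting.

contrasting double period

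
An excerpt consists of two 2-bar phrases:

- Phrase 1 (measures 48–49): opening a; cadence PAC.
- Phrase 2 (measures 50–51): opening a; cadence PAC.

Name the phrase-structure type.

Both phrases have the same opening (a) and the same cadence (perfect authentic cadence): the second is a restatement, not a consequent, so this is a repeated phrase rather than a period.

repeated phrase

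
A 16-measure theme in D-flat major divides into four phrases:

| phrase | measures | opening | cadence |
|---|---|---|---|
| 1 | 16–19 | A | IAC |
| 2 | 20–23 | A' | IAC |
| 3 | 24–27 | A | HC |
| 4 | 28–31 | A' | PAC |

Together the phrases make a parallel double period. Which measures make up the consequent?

In a double period the first pair of phrases (ending imperfect authentic cadence) is the large antecedent and the second pair (ending perfect authentic cadence) is the large consequent; the consequent is measures 24–31.

measures 24–31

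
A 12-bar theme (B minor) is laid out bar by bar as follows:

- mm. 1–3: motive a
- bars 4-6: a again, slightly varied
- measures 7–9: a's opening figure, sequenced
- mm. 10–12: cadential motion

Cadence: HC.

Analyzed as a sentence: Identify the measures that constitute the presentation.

measures 1–6

The presentation of a sentence is the basic idea (measures 1-3) plus its repetition (mm. 4–6); the presentation is therefore mm. 1-6.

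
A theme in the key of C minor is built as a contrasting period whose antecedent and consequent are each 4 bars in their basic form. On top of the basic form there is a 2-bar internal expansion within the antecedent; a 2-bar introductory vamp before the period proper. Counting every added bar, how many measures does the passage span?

Basic contrasting period: 4 + 4 = 8 bars.
8 (basic form) + 2 (internal expansion) + 2 (introduction) = 12.

12 measures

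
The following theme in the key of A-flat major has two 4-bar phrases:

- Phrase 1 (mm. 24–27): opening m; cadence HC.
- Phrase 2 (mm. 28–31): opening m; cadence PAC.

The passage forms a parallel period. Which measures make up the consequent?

measures 28–31

The phrase ending with the weaker cadence (half cadence) is the antecedent; the one ending more conclusively (perfect authentic cadence) is the consequent. The consequent is measures 28–31.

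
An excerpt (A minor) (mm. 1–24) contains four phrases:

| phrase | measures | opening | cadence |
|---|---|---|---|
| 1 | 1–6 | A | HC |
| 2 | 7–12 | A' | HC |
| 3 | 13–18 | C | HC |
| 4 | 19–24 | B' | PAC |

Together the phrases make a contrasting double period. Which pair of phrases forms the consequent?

In a double period the first pair of phrases (ending half cadence) is the large antecedent and the second pair (ending perfect authentic cadence) is the large consequent; the consequent is phrases 3 and 4.

phrases 3 and 4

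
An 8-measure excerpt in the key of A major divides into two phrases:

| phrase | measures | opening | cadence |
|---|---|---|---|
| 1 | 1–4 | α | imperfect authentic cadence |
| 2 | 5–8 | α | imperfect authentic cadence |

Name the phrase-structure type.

repeated phrase

Both phrases have the same opening (α) and the same cadence (imperfect authentic cadence): the second is a restatement, not a consequent, so this is a repeated phrase rather than a period.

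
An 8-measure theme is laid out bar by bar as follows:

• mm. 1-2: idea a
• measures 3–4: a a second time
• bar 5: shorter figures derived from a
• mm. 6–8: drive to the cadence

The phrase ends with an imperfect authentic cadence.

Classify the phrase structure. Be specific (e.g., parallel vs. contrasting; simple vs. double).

Basic idea (measures 1–2) + its repetition (bars 3–4) form the presentation; fragmentation and cadence (measures 5–8) form the continuation — the 8-bar whole is a sentence.

sentence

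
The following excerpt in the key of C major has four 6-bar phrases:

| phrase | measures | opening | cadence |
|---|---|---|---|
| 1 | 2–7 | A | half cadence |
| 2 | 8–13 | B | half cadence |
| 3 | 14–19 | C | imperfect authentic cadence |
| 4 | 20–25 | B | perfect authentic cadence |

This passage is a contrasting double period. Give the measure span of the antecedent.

measures 2–13

In a double period the four phrases pair into a large antecedent (phrases 1–2, ending half cadence) and a large consequent (phrases 3–4, ending perfect authentic cadence). The antecedent spans measures 2-13.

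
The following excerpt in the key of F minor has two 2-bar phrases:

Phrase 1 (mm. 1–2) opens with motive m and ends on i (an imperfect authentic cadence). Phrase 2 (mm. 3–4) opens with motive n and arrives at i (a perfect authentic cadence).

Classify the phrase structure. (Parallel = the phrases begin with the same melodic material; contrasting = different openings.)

Phrase 1 ends with an imperfect authentic cadence (weaker) and phrase 2 with a perfect authentic cadence (stronger): antecedent + consequent = a period.
The two phrases open with different material (m / n), so the period is contrasting.

contrasting period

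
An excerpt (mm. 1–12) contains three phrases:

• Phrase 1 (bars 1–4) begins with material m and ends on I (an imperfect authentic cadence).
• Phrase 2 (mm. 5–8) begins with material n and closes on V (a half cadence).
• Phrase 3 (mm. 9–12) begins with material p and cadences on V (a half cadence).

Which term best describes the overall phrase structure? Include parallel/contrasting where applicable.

phrase group

The final phrase closes with a half cadence, which is not stronger than the preceding half cadence; the 3 phrases lack an overall antecedent–consequent design and so form a phrase group.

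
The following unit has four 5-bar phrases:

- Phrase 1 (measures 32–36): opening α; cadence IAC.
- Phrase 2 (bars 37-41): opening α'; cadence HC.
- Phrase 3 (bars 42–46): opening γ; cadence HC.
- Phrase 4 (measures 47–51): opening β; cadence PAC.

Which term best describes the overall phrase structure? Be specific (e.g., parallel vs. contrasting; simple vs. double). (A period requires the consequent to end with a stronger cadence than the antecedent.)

contrasting double period

Four phrases in two halves: the first half (bars 32-41) ends with a half cadence, the second (bars 42–51) with a perfect authentic cadence — a large antecedent–consequent pair, i.e. a double period.
Phrase 3 begins with different material from phrase 1, making it contrasting.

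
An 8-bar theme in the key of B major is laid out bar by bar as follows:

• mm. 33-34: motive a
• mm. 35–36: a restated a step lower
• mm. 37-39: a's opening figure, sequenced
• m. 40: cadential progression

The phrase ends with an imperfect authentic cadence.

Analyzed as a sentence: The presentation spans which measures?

The presentation of a sentence is the basic idea (mm. 33-34) plus its repetition (mm. 35–36); the presentation is therefore mm. 33-36.

measures 33–36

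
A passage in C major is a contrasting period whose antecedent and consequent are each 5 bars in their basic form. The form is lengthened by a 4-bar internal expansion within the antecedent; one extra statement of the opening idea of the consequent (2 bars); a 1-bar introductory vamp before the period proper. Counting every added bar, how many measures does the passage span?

17 measures

Basic contrasting period: 5 + 5 = 10 bars.
10 (basic form) + 4 (internal expansion) + 2 (extra statement) + 1 (introduction) = 17.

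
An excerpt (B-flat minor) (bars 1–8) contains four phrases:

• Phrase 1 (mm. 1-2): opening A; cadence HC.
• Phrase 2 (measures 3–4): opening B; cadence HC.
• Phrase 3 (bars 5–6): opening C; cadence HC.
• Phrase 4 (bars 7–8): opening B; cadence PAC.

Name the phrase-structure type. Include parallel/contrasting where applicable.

contrasting double period

Four phrases in two halves: the first half (mm. 1–4) ends with a half cadence, the second (mm. 5–8) with a perfect authentic cadence — a large antecedent–consequent pair, i.e. a double period.
Phrase 3 begins with different material from phrase 1, making it contrasting.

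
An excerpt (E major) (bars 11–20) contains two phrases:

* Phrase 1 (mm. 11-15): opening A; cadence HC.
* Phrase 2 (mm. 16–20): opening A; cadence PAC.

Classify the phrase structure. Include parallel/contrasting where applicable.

parallel period

Phrase 1 ends with a half cadence (weaker) and phrase 2 with a perfect authentic cadence (stronger): antecedent + consequent = a period.
The two phrases open with the same material (A / A), so the period is parallel.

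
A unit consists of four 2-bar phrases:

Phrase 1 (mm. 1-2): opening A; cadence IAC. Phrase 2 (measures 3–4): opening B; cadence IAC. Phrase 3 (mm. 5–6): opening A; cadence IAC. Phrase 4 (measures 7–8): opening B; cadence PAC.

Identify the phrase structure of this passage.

parallel double period

Four phrases in two halves: the first half (mm. 1-4) ends with an imperfect authentic cadence, the second (bars 5–8) with a perfect authentic cadence — a large antecedent–consequent pair, i.e. a double period.
Phrase 3 begins with the same material as phrase 1, making it parallel.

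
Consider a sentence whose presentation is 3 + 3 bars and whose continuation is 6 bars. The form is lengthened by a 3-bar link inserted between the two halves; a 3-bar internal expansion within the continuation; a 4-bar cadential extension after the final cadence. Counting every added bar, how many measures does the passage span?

Basic sentence: 3 + 3 + 6 = 12 bars.
12 (basic form) + 3 (link) + 3 (internal expansion) + 4 (cadential extension) = 22.

22 measures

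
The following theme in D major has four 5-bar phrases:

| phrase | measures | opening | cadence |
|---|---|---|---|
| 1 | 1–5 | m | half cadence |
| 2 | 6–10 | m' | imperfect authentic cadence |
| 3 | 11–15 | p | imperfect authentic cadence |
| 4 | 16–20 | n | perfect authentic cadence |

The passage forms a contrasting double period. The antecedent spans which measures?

In a double period the four phrases pair into a large antecedent (phrases 1–2, ending imperfect authentic cadence) and a large consequent (phrases 3–4, ending perfect authentic cadence). The antecedent spans bars 1–10.

measures 1–10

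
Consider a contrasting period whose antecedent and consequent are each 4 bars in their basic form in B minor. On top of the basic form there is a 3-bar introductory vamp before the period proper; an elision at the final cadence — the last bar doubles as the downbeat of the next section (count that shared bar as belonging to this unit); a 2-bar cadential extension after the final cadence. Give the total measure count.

Basic contrasting period: 4 + 4 = 8 bars.
8 (basic form) + 3 (introduction) + 2 (cadential extension) = 13.
The elision shares a bar with the next section but does not change this unit's count.

13 measures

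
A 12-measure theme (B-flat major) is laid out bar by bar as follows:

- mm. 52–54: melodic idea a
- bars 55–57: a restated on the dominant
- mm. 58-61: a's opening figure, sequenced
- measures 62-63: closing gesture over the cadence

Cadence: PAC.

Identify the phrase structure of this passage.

sentence

Basic idea (measures 52–54) + its repetition (measures 55-57) form the presentation; fragmentation and cadence (mm. 58–63) form the continuation — the 12-bar whole is a sentence.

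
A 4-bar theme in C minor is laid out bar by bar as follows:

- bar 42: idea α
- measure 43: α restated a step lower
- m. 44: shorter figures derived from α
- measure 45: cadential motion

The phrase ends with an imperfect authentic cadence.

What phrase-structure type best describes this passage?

sentence

Basic idea (bar 42) + its repetition (measure 43) form the presentation; fragmentation and cadence (measures 44–45) form the continuation — the 4-bar whole is a sentence.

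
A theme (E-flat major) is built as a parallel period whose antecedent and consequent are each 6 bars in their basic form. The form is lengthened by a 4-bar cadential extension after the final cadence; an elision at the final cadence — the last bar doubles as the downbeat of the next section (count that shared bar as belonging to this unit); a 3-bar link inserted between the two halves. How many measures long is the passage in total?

Basic parallel period: 6 + 6 = 12 bars.
12 (basic form) + 4 (cadential extension) + 3 (link) = 19.
The elision shares a bar with the next section but does not change this unit's count.

19 measures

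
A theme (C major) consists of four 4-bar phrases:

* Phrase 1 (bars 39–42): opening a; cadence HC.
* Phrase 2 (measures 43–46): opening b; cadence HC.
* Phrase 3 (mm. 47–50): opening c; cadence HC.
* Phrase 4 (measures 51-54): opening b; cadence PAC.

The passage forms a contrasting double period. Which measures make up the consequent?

In a double period the four phrases pair into a large antecedent (phrases 1–2, ending half cadence) and a large consequent (phrases 3–4, ending perfect authentic cadence). The consequent spans mm. 47–54.

measures 47–54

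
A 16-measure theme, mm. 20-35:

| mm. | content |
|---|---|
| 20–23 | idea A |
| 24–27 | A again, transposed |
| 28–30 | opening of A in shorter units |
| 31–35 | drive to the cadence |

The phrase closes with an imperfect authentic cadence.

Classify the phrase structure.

Basic idea (bars 20-23) + its repetition (measures 24-27) form the presentation; fragmentation and cadence (mm. 28-35) form the continuation — the 16-bar whole is a sentence.

sentence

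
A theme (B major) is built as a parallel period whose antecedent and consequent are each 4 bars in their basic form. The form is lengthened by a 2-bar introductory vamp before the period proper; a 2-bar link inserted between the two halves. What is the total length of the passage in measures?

Basic parallel period: 4 + 4 = 8 bars.
8 (basic form) + 2 (introduction) + 2 (link) = 12.

12 measures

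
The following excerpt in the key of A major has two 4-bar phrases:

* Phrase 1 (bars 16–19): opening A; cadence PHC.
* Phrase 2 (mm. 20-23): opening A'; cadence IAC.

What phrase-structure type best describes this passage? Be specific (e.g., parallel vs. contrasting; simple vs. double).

Phrase 1 ends with a Phrygian half cadence (weaker) and phrase 2 with an imperfect authentic cadence (stronger): antecedent + consequent = a period.
The two phrases open with the same material (A / A'), so the period is parallel.

parallel period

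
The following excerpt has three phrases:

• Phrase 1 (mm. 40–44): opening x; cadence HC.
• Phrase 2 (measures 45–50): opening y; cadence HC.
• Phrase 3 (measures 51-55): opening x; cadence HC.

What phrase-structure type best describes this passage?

The final phrase closes with a half cadence, which is not stronger than the preceding half cadence; the 3 phrases lack an overall antecedent–consequent design and so form a phrase group.

phrase group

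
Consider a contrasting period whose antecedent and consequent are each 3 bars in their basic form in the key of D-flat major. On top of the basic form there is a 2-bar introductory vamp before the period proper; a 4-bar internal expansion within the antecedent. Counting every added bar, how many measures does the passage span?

Basic contrasting period: 3 + 3 = 6 bars.
6 (basic form) + 2 (introduction) + 4 (internal expansion) = 12.

12 measures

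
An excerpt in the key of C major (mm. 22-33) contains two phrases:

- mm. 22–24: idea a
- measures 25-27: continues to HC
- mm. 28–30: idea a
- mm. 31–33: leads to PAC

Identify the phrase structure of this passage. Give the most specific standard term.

Phrase 1 ends with a half cadence (weaker) and phrase 2 with a perfect authentic cadence (stronger): antecedent + consequent = a period.
The two phrases open with the same material (a / a), so the period is parallel.

parallel period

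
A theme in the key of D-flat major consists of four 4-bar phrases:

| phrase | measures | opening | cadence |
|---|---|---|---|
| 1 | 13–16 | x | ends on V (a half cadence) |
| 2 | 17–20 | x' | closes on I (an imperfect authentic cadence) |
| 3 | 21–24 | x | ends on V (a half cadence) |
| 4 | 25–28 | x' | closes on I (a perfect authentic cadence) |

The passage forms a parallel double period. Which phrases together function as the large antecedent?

phrases 1 and 2

In a double period the first pair of phrases (ending imperfect authentic cadence) is the large antecedent and the second pair (ending perfect authentic cadence) is the large consequent; the antecedent is phrases 1 and 2.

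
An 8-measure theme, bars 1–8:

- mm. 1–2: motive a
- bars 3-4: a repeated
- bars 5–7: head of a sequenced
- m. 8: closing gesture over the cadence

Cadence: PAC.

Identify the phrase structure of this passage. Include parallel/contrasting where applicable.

Basic idea (mm. 1–2) + its repetition (bars 3-4) form the presentation; fragmentation and cadence (mm. 5-8) form the continuation — the 8-bar whole is a sentence.

sentence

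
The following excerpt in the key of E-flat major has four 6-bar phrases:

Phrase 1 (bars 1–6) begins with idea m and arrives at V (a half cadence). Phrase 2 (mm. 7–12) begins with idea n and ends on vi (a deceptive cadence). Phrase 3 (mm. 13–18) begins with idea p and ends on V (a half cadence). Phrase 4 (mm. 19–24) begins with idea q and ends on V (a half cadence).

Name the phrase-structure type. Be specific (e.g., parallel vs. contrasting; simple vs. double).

phrase group

Phrase 4 ends with a half cadence, no stronger than phrase 2's deceptive cadence, so the four phrases do not form a double period; nor do phrases 3–4 duplicate 1–2, so it is not a repeated period. With no phrase reaching a conclusive cadence, the passage is a phrase group.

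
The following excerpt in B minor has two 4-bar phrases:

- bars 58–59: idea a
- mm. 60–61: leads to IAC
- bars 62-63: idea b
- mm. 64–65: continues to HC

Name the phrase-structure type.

phrase group

The second phrase closes with a half cadence, which is not stronger than the first phrase's imperfect authentic cadence; without a weak→strong cadential pair there is no antecedent–consequent relationship, so this is a phrase group rather than a period.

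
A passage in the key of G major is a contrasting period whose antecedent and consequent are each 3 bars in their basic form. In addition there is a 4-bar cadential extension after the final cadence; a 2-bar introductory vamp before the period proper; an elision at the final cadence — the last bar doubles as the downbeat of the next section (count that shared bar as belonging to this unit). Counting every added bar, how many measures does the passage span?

12 measures

Basic contrasting period: 3 + 3 = 6 bars.
6 (basic form) + 4 (cadential extension) + 2 (introduction) = 12.
The elision shares a bar with the next section but does not change this unit's count.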